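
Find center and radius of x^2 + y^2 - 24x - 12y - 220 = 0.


h = -D/2 = 24/2 = 12
k = -E/2 = 12/2 = 6
r^2 = h^2 + k^2 - F = 144 + 36 + 220 = 400
r = 20

Center (12, 6), radius = 20


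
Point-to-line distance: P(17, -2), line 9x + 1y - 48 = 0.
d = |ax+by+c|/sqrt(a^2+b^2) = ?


|9*17 + 1*(-2) - 48| = |103| = 103
sqrt(81 + 1) = sqrt(82) = 9.0554
d = 103/sqrt(82) = 11.3744

11.3744


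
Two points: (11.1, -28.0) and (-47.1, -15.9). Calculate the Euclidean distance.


dx = -47.1 - 11.1 = -58.2
dy = -15.9 + 28.0 = 12.1
d = sqrt(3387.24 + 146.41) = sqrt(3533.65) = 59.4445

59.4445


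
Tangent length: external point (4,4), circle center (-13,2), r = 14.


d = sqrt((4+ 13)^2 + (4-2)^2) = sqrt(289+4) = 17.1172
L = sqrt(293.0000 - 196) = sqrt(97.0000) = 9.8489

9.8489


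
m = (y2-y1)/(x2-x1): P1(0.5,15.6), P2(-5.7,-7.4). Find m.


dy = -7.4 - 15.6 = -23.0
dx = -5.7 - 0.5 = -6.2
m = -23.0/(-6.2) = 3.7097

m = 3.7097


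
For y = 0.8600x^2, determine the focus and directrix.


a = 0.8600
1/(4a) = 0.2907
Focus = (0, 0.2907)
Directrix: y = -0.2907

Focus = (0, 0.2907), Directrix: y = -0.2907


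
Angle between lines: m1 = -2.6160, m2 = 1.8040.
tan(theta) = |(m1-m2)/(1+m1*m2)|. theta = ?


m1-m2 = -4.42
1+m1*m2 = -3.719264
tan(theta) = |-4.42/(-3.719264)| = 1.188407
theta = arctan(|-4.42/(-3.719264)|) = 49.9206 degrees (acute angle)

49.9206 degrees


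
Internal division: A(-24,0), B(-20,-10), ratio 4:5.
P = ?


Px = (4*(-20) + 5*(-24))/9 = -200/9 = -22.2222
Py = (4*(-10) + 5*0)/9 = -40/9 = -4.4444

P = (-22.2222, -4.4444)


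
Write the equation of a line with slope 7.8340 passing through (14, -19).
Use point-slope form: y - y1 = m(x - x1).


y + 19 = 7.8340(x - 14)
y = 7.8340x - 19 - 7.8340*14
y = 7.8340x - 128.6760

y = 7.8340x - 128.6760


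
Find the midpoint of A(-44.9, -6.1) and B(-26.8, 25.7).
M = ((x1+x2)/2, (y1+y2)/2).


Mx = (-44.9 - 26.8)/2 = -71.7/2 = -35.8500
My = (-6.1 + 25.7)/2 = 19.6/2 = 9.8000

(-35.8500, 9.8000)


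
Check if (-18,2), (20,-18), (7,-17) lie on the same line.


-18*(-18+ 17) + 20*(-17-2) + 7*(2+ 18)
= 18 - 380 + 140 = -222

No, not collinear (determinant = -222)


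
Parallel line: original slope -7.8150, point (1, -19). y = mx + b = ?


Parallel lines have equal slopes.
m2 = -7.8150
b2 = -19 + 7.8150*1 = -11.1850

y = -7.8150x - 11.1850


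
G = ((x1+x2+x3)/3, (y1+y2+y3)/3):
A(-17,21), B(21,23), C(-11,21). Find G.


Gx = (-17+21- 11)/3 = -7/3 = -2.3333
Gy = (21+23+21)/3 = 65/3 = 21.6667

G = (-2.3333, 21.6667)


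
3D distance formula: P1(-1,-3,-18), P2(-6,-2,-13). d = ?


dx=-5, dy=1, dz=5
d = sqrt(25+1+25) = sqrt(51) = 7.1414

7.1414


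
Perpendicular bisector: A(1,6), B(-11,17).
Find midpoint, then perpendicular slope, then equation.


Midpoint = (-5, 11.5)
Slope of AB = dy/dx = 11/(-12) = -0.9167
Perp slope = -dx/dy = 12/11 = 1.0909
b = My - (perp slope)*Mx = 11.5 + (-12*(-5))/11 = 11.5 + 5.4545 = 16.9545

y = 1.0909x + 16.9545


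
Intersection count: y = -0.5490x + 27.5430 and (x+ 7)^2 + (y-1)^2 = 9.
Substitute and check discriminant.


Substitute y = -0.5490x + 27.5430: (x+ 7)^2 + (-0.5490x+27.5430-1)^2 = 9
Expand to Ax^2 + Bx + C = 0, where b-k = 26.543
A = 1+m^2 = 1.301401
B = 2(m(b-k) - h) = 2(-0.5490*26.543 + 7) = -15.144214
C = h^2 + (b-k)^2 - r^2 = 49 + 704.530849 - 9 = 744.530849
disc = B^2-4AC = 229.3472 - 3875.7328 = -3646.3856
disc < 0

0 intersection points


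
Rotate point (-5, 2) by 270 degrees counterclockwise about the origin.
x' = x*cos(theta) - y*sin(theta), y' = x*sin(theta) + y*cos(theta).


cos(270) = 0, sin(270) = -1
x' = -5*0 - 2*(-1) = 2
y' = -5*(-1) + 2*0 = 5

(2, 5)


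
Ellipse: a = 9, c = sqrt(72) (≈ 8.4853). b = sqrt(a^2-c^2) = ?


b^2 = 9^2 - (sqrt(72))^2 = 81 - 72 = 9
b = sqrt(9) = 3

b = 3


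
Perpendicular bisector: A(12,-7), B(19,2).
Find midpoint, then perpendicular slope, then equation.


Midpoint = (15.5, -2.5)
Slope of AB = dy/dx = 9/7 = 1.2857
Perp slope = -dx/dy = -7/9 = -0.7778
b = My - (perp slope)*Mx = -2.5 + (7*15.5)/9 = -2.5 + 12.0556 = 9.5556

y = -0.7778x + 9.5556


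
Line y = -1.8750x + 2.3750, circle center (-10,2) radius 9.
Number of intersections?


Substitute y = -1.8750x + 2.3750: (x+ 10)^2 + (-1.8750x+2.3750-2)^2 = 81
Expand to Ax^2 + Bx + C = 0, where b-k = 0.375
A = 1+m^2 = 4.515625
B = 2(m(b-k) - h) = 2(-1.8750*0.375 + 10) = 18.59375
C = h^2 + (b-k)^2 - r^2 = 100 + 0.140625 - 81 = 19.140625
disc = B^2-4AC = 345.7275 - 345.7275 = 0
disc = 0

1 intersection point (tangent)


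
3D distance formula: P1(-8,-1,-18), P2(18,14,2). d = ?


dx=26, dy=15, dz=20
d = sqrt(676+225+400) = sqrt(1301) = 36.0694

36.0694


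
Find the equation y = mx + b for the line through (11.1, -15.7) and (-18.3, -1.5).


m = (14.2)/(-29.4) = -0.4830
b = y1 - m*x1 = -15.7 - (14.2*11.1)/(-29.4) = -15.7 + 5.3612 = -10.3388

y = -0.4830x - 10.3388


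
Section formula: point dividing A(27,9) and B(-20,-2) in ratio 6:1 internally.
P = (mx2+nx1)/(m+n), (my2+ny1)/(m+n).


Px = (6*(-20) + 1*27)/7 = -93/7 = -13.2857
Py = (6*(-2) + 1*9)/7 = -3/7 = -0.4286

P = (-13.2857, -0.4286)


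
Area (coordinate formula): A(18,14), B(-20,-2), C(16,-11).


18*(-2+ 11) = 162
-20*(-11-14) = 500
16*(14+ 2) = 256
sum = 918
Area = |918|/2 = 459.0000

459.0000 sq units


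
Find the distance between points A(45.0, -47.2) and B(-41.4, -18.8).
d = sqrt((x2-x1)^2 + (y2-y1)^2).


dx = -41.4 - 45.0 = -86.4
dy = -18.8 + 47.2 = 28.4
d = sqrt(7464.96 + 806.56) = sqrt(8271.52) = 90.9479

90.9479


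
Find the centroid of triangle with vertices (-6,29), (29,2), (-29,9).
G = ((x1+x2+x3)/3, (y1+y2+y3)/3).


Gx = (-6+29- 29)/3 = -6/3 = -2.0000
Gy = (29+2+9)/3 = 40/3 = 13.3333

G = (-2.0000, 13.3333)


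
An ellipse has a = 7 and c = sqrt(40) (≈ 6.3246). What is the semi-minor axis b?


b^2 = 7^2 - (sqrt(40))^2 = 49 - 40 = 9
b = sqrt(9) = 3

b = 3


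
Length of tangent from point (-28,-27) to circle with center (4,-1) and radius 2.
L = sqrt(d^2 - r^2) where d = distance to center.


d = sqrt((-28-4)^2 + (-27+ 1)^2) = sqrt(1024+676) = 41.2311
L = sqrt(1700.0000 - 4) = sqrt(1696.0000) = 41.1825

41.1825


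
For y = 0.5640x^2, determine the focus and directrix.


a = 0.5640
1/(4a) = 0.4433
Focus = (0, 0.4433)
Directrix: y = -0.4433

Focus = (0, 0.4433), Directrix: y = -0.4433


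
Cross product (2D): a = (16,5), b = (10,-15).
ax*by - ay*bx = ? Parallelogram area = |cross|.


cross = 16*(-15) - 5*10 = -240 - 50 = -290
Parallelogram area = |-290| = 290

cross = -290, parallelogram area = 290


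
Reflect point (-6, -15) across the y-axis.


Reflection rule for y-axis: (-x, y)
(-6, -15) -> (6, -15)

(6, -15)


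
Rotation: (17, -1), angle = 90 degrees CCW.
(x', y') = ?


cos(90) = 0, sin(90) = 1
x' = 17*0 + 1*1 = 1
y' = 17*1 - 1*0 = 17

(1, 17)


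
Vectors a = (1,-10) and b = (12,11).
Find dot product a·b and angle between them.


a·b = 1*12 - 10*11 = 12 - 110 = -98
|a| = sqrt(1+100) = 10.0499
|b| = sqrt(144+121) = 16.2788
cos(theta) = -98/(sqrt(101)*sqrt(265)) = -98/sqrt(26765) = -0.599022
theta = arccos(-98/sqrt(26765)) = 126.7999 degrees

a·b = -98, theta = 126.7999 deg


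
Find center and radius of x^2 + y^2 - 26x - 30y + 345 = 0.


h = -D/2 = 26/2 = 13
k = -E/2 = 30/2 = 15
r^2 = h^2 + k^2 - F = 169 + 225 - 345 = 49
r = 7

Center (13, 15), radius = 7


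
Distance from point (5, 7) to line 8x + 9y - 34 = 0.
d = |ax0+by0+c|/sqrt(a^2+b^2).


|8*5 + 9*7 - 34| = |69| = 69
sqrt(64 + 81) = sqrt(145) = 12.0416
d = 69/sqrt(145) = 5.7301

5.7301


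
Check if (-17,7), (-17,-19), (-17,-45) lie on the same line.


-17*(-19+ 45) - 17*(-45-7) - 17*(7+ 19)
= -442 + 884 - 442 = 0

Yes, collinear (determinant = 0)


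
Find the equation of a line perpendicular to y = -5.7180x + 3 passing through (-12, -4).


Perpendicular slope = -1/m1 = -1/(-5.7180) = 0.1749
b2 = y0 - m2*x0 = -4 - 12/(-5.7180) = -4 + 2.0986 = -1.9014

y = 0.1749x - 1.9014


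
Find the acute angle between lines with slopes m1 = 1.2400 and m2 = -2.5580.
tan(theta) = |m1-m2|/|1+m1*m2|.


m1-m2 = 3.798
1+m1*m2 = -2.17192
tan(theta) = |3.798/(-2.17192)| = 1.748683
theta = arctan(|3.798/(-2.17192)|) = 60.2365 degrees (acute angle)

60.2365 degrees


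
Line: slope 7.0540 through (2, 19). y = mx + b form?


y - 19 = 7.0540(x - 2)
y = 7.0540x + 19 - 7.0540*2
y = 7.0540x + 4.8920

y = 7.0540x + 4.8920


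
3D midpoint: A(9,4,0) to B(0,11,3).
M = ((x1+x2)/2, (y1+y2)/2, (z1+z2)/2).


Mx = (9+0)/2 = 4.5000
My = (4+11)/2 = 7.5000
Mz = (0+3)/2 = 1.5000

M = (4.5000, 7.5000, 1.5000)


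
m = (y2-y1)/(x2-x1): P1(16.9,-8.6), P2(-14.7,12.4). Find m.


dy = 12.4 + 8.6 = 21.0
dx = -14.7 - 16.9 = -31.6
m = 21.0/(-31.6) = -0.6646

m = -0.6646


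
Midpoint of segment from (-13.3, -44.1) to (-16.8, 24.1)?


Mx = (-13.3 - 16.8)/2 = -30.1/2 = -15.0500
My = (-44.1 + 24.1)/2 = -20.0/2 = -10.0000

(-15.0500, -10.0000)


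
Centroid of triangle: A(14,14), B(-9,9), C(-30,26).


Gx = (14- 9- 30)/3 = -25/3 = -8.3333
Gy = (14+9+26)/3 = 49/3 = 16.3333

G = (-8.3333, 16.3333)


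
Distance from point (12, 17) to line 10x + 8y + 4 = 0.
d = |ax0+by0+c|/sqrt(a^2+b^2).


|10*12 + 8*17 + 4| = |260| = 260
sqrt(100 + 64) = sqrt(164) = 12.8062
d = 260/sqrt(164) = 20.3026

20.3026


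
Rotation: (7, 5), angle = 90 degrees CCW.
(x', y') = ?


cos(90) = 0, sin(90) = 1
x' = 7*0 - 5*1 = -5
y' = 7*1 + 5*0 = 7

(-5, 7)


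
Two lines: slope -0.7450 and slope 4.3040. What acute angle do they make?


m1-m2 = -5.049
1+m1*m2 = -2.20648
tan(theta) = |-5.049/(-2.20648)| = 2.288260
theta = arctan(|-5.049/(-2.20648)|) = 66.3940 degrees (acute angle)

66.3940 degrees


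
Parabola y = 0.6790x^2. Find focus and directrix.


a = 0.6790
1/(4a) = 0.3682
Focus = (0, 0.3682)
Directrix: y = -0.3682

Focus = (0, 0.3682), Directrix: y = -0.3682


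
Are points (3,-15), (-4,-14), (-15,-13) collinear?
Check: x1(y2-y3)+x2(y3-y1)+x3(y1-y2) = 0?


3*(-14+ 13) - 4*(-13+ 15) - 15*(-15+ 14)
= -3 - 8 + 15 = 4

No, not collinear (determinant = 4)


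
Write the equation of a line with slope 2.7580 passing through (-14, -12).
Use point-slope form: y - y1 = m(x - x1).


y + 12 = 2.7580(x + 14)
y = 2.7580x - 12 - 2.7580*(-14)
y = 2.7580x + 26.6120

y = 2.7580x + 26.6120


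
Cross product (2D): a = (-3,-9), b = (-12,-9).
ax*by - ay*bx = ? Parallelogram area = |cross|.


cross = -3*(-9) + 9*(-12) = 27 - 108 = -81
Parallelogram area = |-81| = 81

cross = -81, parallelogram area = 81


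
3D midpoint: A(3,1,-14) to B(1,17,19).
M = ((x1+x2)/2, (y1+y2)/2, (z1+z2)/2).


Mx = (3+1)/2 = 2.0000
My = (1+17)/2 = 9.0000
Mz = (-14+19)/2 = 2.5000

M = (2.0000, 9.0000, 2.5000)


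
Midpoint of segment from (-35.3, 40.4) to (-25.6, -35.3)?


Mx = (-35.3 - 25.6)/2 = -60.9/2 = -30.4500
My = (40.4 - 35.3)/2 = 5.1/2 = 2.5500

(-30.4500, 2.5500)


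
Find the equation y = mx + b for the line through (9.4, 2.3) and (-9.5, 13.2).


m = (10.9)/(-18.9) = -0.5767
b = y1 - m*x1 = 2.3 - (10.9*9.4)/(-18.9) = 2.3 + 5.4212 = 7.7212

y = -0.5767x + 7.7212


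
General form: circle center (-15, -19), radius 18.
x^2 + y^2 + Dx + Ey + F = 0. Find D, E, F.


(x+ 15)^2 + (y+ 19)^2 = 18^2
D = -2h = 30, E = -2k = 38
F = h^2+k^2-r^2 = 225+361-324 = 262

D = 30, E = 38, F = 262


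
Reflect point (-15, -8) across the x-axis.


Reflection rule for x-axis: (x, -y)
(-15, -8) -> (-15, 8)

(-15, 8)


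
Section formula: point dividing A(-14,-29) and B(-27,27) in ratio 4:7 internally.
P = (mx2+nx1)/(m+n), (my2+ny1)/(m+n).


Px = (4*(-27) + 7*(-14))/11 = -206/11 = -18.7273
Py = (4*27 + 7*(-29))/11 = -95/11 = -8.6364

P = (-18.7273, -8.6364)


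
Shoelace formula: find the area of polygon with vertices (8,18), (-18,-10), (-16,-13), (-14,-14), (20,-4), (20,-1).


sum(xi*y_{i+1}) = 8*(-10) - 18*(-13) - 16*(-14) - 14*(-4) + 20*(-1) + 20*18 = 774
sum(yi*x_{i+1}) = 18*(-18) - 10*(-16) - 13*(-14) - 14*20 - 4*20 - 1*8 = -350
Area = |774 + 350|/2 = 1124/2 = 562.0000

562.0000 sq units


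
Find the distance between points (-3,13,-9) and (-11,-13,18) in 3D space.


dx=-8, dy=-26, dz=27
d = sqrt(64+676+729) = sqrt(1469) = 38.3275

38.3275


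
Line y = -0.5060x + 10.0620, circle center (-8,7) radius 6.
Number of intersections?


Substitute y = -0.5060x + 10.0620: (x+ 8)^2 + (-0.5060x+10.0620-7)^2 = 36
Expand to Ax^2 + Bx + C = 0, where b-k = 3.062
A = 1+m^2 = 1.256036
B = 2(m(b-k) - h) = 2(-0.5060*3.062 + 8) = 12.901256
C = h^2 + (b-k)^2 - r^2 = 64 + 9.375844 - 36 = 37.375844
disc = B^2-4AC = 166.4424 - 187.7816 = -21.3392
disc < 0

0 intersection points


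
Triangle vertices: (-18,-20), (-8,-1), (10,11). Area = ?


-18*(-1-11) = 216
-8*(11+ 20) = -248
10*(-20+ 1) = -190
sum = -222
Area = |-222|/2 = 111.0000

111.0000 sq units


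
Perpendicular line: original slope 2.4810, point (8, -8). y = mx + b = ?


Perpendicular slope = -1/m1 = -1/2.4810 = -0.4031
b2 = y0 - m2*x0 = -8 + 8/2.4810 = -8 + 3.2245 = -4.7755

y = -0.4031x - 4.7755


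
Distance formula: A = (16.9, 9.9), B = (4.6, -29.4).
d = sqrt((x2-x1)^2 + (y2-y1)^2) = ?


dx = 4.6 - 16.9 = -12.3
dy = -29.4 - 9.9 = -39.3
d = sqrt(151.29 + 1544.49) = sqrt(1695.78) = 41.1798

41.1798


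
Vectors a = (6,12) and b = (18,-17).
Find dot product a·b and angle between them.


a·b = 6*18 + 12*(-17) = 108 - 204 = -96
|a| = sqrt(36+144) = 13.4164
|b| = sqrt(324+289) = 24.7588
cos(theta) = -96/(sqrt(180)*sqrt(613)) = -96/sqrt(110340) = -0.289005
theta = arccos(-96/sqrt(110340)) = 106.7984 degrees

a·b = -96, theta = 106.7984 deg


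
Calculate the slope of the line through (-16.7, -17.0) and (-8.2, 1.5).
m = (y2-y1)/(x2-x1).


dy = 1.5 + 17.0 = 18.5
dx = -8.2 + 16.7 = 8.5
m = 18.5/8.5 = 2.1765

m = 2.1765


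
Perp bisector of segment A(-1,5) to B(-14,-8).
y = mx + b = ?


Midpoint = (-7.5, -1.5)
Slope of AB = dy/dx = -13/(-13) = 1.0000
Perp slope = -dx/dy = -13/13 = -1.0000
b = My - (perp slope)*Mx = -1.5 + (-13*(-7.5))/(-13) = -1.5 - 7.5000 = -9.0000

y = -1.0000x - 9.0000


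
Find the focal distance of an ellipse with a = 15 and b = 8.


c^2 = 15^2 - 8^2 = 225 - 64 = 161
c = sqrt(161) = 12.6886

c = 12.6886


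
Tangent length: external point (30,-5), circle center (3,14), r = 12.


d = sqrt((30-3)^2 + (-5-14)^2) = sqrt(729+361) = 33.0151
L = sqrt(1090.0000 - 144) = sqrt(946.0000) = 30.7571

30.7571


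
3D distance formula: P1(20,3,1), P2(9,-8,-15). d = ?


dx=-11, dy=-11, dz=-16
d = sqrt(121+121+256) = sqrt(498) = 22.3159

22.3159


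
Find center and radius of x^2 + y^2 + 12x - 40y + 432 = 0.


h = -D/2 = -12/2 = -6
k = -E/2 = 40/2 = 20
r^2 = h^2 + k^2 - F = 36 + 400 - 432 = 4
r = 2

Center (-6, 20), radius = 2


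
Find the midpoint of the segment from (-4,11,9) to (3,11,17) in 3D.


Mx = (-4+3)/2 = -0.5000
My = (11+11)/2 = 11.0000
Mz = (9+17)/2 = 13.0000

M = (-0.5000, 11.0000, 13.0000)


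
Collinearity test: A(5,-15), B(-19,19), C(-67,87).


5*(19-87) - 19*(87+ 15) - 67*(-15-19)
= -340 - 1938 + 2278 = 0

Yes, collinear (determinant = 0)


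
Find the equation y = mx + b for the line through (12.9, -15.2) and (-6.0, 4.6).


m = (19.8)/(-18.9) = -1.0476
b = y1 - m*x1 = -15.2 - (19.8*12.9)/(-18.9) = -15.2 + 13.5143 = -1.6857

y = -1.0476x - 1.6857


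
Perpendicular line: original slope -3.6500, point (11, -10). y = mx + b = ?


Perpendicular slope = -1/m1 = -1/(-3.6500) = 0.2740
b2 = y0 - m2*x0 = -10 + 11/(-3.6500) = -10 - 3.0137 = -13.0137

y = 0.2740x - 13.0137


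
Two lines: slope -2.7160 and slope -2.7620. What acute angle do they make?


m1-m2 = 0.046
1+m1*m2 = 8.501592
tan(theta) = |0.046/8.501592| = 0.005411
theta = arctan(|0.046/8.501592|) = 0.3100 degrees (acute angle)

0.3100 degrees


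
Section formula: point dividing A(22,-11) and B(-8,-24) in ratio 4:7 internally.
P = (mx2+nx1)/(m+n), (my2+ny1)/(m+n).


Px = (4*(-8) + 7*22)/11 = 122/11 = 11.0909
Py = (4*(-24) + 7*(-11))/11 = -173/11 = -15.7273

P = (11.0909, -15.7273)


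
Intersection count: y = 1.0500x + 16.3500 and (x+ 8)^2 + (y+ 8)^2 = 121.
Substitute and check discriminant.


Substitute y = 1.0500x + 16.3500: (x+ 8)^2 + (1.0500x+16.3500+ 8)^2 = 121
Expand to Ax^2 + Bx + C = 0, where b-k = 24.35
A = 1+m^2 = 2.1025
B = 2(m(b-k) - h) = 2(1.0500*24.35 + 8) = 67.135
C = h^2 + (b-k)^2 - r^2 = 64 + 592.9225 - 121 = 535.9225
disc = B^2-4AC = 4507.1082 - 4507.1082 = 0
disc = 0

1 intersection point (tangent)


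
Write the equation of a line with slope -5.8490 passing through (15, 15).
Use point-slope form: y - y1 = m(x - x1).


y - 15 = -5.8490(x - 15)
y = -5.8490x + 15 + 5.8490*15
y = -5.8490x + 102.7350

y = -5.8490x + 102.7350


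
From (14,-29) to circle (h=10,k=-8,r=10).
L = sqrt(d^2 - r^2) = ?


d = sqrt((14-10)^2 + (-29+ 8)^2) = sqrt(16+441) = 21.3776
L = sqrt(457.0000 - 100) = sqrt(357.0000) = 18.8944

18.8944


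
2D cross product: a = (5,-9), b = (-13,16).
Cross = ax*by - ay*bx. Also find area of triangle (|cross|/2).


cross = 5*16 + 9*(-13) = 80 - 117 = -37
Triangle area = |-37|/2 = 37/2 = 18.5000

cross = -37, triangle area = 18.5000


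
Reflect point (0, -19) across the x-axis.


Reflection rule for x-axis: (x, -y)
(0, -19) -> (0, 19)

(0, 19)


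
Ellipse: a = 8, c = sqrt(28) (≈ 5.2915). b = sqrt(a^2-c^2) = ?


b^2 = 8^2 - (sqrt(28))^2 = 64 - 28 = 36
b = sqrt(36) = 6

b = 6


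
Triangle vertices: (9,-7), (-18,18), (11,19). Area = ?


9*(18-19) = -9
-18*(19+ 7) = -468
11*(-7-18) = -275
sum = -752
Area = |-752|/2 = 376.0000

376.0000 sq units


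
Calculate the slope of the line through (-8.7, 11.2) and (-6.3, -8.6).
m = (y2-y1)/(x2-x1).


dy = -8.6 - 11.2 = -19.8
dx = -6.3 + 8.7 = 2.4
m = -19.8/2.4 = -8.2500

m = -8.2500


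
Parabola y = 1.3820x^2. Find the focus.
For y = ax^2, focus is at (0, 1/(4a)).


a = 1.3820
4a = 5.5280
focus = (0, 1/5.5280) = (0, 0.1809)

Focus = (0, 0.1809)


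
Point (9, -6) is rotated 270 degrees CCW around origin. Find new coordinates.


cos(270) = 0, sin(270) = -1
x' = 9*0 + 6*(-1) = -6
y' = 9*(-1) - 6*0 = -9

(-6, -9)


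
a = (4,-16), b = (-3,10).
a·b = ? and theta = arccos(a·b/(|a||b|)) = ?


a·b = 4*(-3) - 16*10 = -12 - 160 = -172
|a| = sqrt(16+256) = 16.4924
|b| = sqrt(9+100) = 10.4403
cos(theta) = -172/(sqrt(272)*sqrt(109)) = -172/sqrt(29648) = -0.998920
theta = arccos(-172/sqrt(29648)) = 177.3370 degrees

a·b = -172, theta = 177.3370 deg


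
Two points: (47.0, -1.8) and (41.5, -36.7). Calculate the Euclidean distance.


dx = 41.5 - 47.0 = -5.5
dy = -36.7 + 1.8 = -34.9
d = sqrt(30.25 + 1218.01) = sqrt(1248.26) = 35.3307

35.3307


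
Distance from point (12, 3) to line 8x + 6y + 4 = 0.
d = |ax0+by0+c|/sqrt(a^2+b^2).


|8*12 + 6*3 + 4| = |118| = 118
sqrt(64 + 36) = sqrt(100) = 10.0000
d = 118/sqrt(100) = 11.8000

11.8000


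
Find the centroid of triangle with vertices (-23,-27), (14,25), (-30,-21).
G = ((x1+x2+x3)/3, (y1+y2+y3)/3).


Gx = (-23+14- 30)/3 = -39/3 = -13.0000
Gy = (-27+25- 21)/3 = -23/3 = -7.6667

G = (-13.0000, -7.6667)


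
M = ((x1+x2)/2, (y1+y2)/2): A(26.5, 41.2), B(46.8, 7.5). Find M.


Mx = (26.5 + 46.8)/2 = 73.3/2 = 36.6500
My = (41.2 + 7.5)/2 = 48.7/2 = 24.3500

(36.6500, 24.3500)


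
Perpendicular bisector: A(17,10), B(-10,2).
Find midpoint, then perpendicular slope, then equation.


Midpoint = (3.5, 6)
Slope of AB = dy/dx = -8/(-27) = 0.2963
Perp slope = -dx/dy = -27/8 = -3.3750
b = My - (perp slope)*Mx = 6 + (-27*3.5)/(-8) = 6 + 11.8125 = 17.8125

y = -3.3750x + 17.8125


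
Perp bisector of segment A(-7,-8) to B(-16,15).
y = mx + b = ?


Midpoint = (-11.5, 3.5)
Slope of AB = dy/dx = 23/(-9) = -2.5556
Perp slope = -dx/dy = 9/23 = 0.3913
b = My - (perp slope)*Mx = 3.5 + (-9*(-11.5))/23 = 3.5 + 4.5000 = 8.0000

y = 0.3913x + 8.0000


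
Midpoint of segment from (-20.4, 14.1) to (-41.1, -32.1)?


Mx = (-20.4 - 41.1)/2 = -61.5/2 = -30.7500
My = (14.1 - 32.1)/2 = -18.0/2 = -9.0000

(-30.7500, -9.0000)


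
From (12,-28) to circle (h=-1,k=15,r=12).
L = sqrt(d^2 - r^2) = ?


d = sqrt((12+ 1)^2 + (-28-15)^2) = sqrt(169+1849) = 44.9222
L = sqrt(2018.0000 - 144) = sqrt(1874.0000) = 43.2897

43.2897


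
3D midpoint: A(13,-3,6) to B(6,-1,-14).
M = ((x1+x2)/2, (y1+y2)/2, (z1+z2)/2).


Mx = (13+6)/2 = 9.5000
My = (-3- 1)/2 = -2.0000
Mz = (6- 14)/2 = -4.0000

M = (9.5000, -2.0000, -4.0000)


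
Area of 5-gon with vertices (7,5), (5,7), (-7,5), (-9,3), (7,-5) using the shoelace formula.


sum(xi*y_{i+1}) = 7*7 + 5*5 - 7*3 - 9*(-5) + 7*5 = 133
sum(yi*x_{i+1}) = 5*5 + 7*(-7) + 5*(-9) + 3*7 - 5*7 = -83
Area = |133 + 83|/2 = 216/2 = 108.0000

108.0000 sq units


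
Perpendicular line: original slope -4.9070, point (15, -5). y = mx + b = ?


Perpendicular slope = -1/m1 = -1/(-4.9070) = 0.2038
b2 = y0 - m2*x0 = -5 + 15/(-4.9070) = -5 - 3.0569 = -8.0569

y = 0.2038x - 8.0569


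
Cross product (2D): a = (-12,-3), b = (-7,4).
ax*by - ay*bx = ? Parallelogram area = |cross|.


cross = -12*4 + 3*(-7) = -48 - 21 = -69
Parallelogram area = |-69| = 69

cross = -69, parallelogram area = 69


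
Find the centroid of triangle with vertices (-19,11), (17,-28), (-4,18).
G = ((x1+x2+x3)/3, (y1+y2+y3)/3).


Gx = (-19+17- 4)/3 = -6/3 = -2.0000
Gy = (11- 28+18)/3 = 1/3 = 0.3333

G = (-2.0000, 0.3333)


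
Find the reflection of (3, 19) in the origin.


Reflection rule for origin: (-x, -y)
(3, 19) -> (-3, -19)

(-3, -19)


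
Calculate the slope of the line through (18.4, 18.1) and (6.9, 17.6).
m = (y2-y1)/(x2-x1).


dy = 17.6 - 18.1 = -0.5
dx = 6.9 - 18.4 = -11.5
m = -0.5/(-11.5) = 0.0435

m = 0.0435


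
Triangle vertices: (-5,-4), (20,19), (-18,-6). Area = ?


-5*(19+ 6) = -125
20*(-6+ 4) = -40
-18*(-4-19) = 414
sum = 249
Area = |249|/2 = 124.5000

124.5000 sq units


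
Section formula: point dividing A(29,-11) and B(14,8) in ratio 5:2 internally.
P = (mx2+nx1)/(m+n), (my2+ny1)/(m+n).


Px = (5*14 + 2*29)/7 = 128/7 = 18.2857
Py = (5*8 + 2*(-11))/7 = 18/7 = 2.5714

P = (18.2857, 2.5714)


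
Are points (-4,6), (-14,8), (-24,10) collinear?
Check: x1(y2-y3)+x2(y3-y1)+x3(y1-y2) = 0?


-4*(8-10) - 14*(10-6) - 24*(6-8)
= 8 - 56 + 48 = 0

Yes, collinear (determinant = 0)


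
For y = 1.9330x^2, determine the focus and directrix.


a = 1.9330
1/(4a) = 0.1293
Focus = (0, 0.1293)
Directrix: y = -0.1293

Focus = (0, 0.1293), Directrix: y = -0.1293


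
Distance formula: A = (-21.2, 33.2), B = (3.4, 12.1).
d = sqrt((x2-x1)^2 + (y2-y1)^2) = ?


dx = 3.4 + 21.2 = 24.6
dy = 12.1 - 33.2 = -21.1
d = sqrt(605.16 + 445.21) = sqrt(1050.37) = 32.4094

32.4094


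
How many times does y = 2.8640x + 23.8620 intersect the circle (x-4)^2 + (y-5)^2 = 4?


Substitute y = 2.8640x + 23.8620: (x-4)^2 + (2.8640x+23.8620-5)^2 = 4
Expand to Ax^2 + Bx + C = 0, where b-k = 18.862
A = 1+m^2 = 9.202496
B = 2(m(b-k) - h) = 2(2.8640*18.862 - 4) = 100.041536
C = h^2 + (b-k)^2 - r^2 = 16 + 355.775044 - 4 = 367.775044
disc = B^2-4AC = 10008.3089 - 13537.7935 = -3529.4846
disc < 0

0 intersection points


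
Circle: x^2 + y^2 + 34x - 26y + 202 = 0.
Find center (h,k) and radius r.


h = -D/2 = -34/2 = -17
k = -E/2 = 26/2 = 13
r^2 = h^2 + k^2 - F = 289 + 169 - 202 = 256
r = 16

Center (-17, 13), radius = 16


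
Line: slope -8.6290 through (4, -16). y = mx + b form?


y + 16 = -8.6290(x - 4)
y = -8.6290x - 16 + 8.6290*4
y = -8.6290x + 18.5160

y = -8.6290x + 18.5160


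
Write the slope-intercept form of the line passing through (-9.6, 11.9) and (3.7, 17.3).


m = (5.4)/(13.3) = 0.4060
b = y1 - m*x1 = 11.9 - (5.4*(-9.6))/(13.3) = 11.9 + 3.8977 = 15.7977

y = 0.4060x + 15.7977


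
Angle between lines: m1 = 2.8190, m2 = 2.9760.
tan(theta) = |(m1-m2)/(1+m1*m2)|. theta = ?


m1-m2 = -0.157
1+m1*m2 = 9.389344
tan(theta) = |-0.157/9.389344| = 0.016721
theta = arctan(|-0.157/9.389344|) = 0.9580 degrees (acute angle)

0.9580 degrees


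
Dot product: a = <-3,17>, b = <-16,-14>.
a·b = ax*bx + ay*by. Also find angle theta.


a·b = -3*(-16) + 17*(-14) = 48 - 238 = -190
|a| = sqrt(9+289) = 17.2627
|b| = sqrt(256+196) = 21.2603
cos(theta) = -190/(sqrt(298)*sqrt(452)) = -190/sqrt(134696) = -0.517698
theta = arccos(-190/sqrt(134696)) = 121.1779 degrees

a·b = -190, theta = 121.1779 deg


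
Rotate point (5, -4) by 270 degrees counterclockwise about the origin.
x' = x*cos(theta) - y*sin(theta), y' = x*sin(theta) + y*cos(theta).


cos(270) = 0, sin(270) = -1
x' = 5*0 + 4*(-1) = -4
y' = 5*(-1) - 4*0 = -5

(-4, -5)


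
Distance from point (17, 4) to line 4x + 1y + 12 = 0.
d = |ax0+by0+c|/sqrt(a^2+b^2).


|4*17 + 1*4 + 12| = |84| = 84
sqrt(16 + 1) = sqrt(17) = 4.1231
d = 84/sqrt(17) = 20.3730

20.3730


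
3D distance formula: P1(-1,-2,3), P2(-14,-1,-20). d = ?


dx=-13, dy=1, dz=-23
d = sqrt(169+1+529) = sqrt(699) = 26.4386

26.4386


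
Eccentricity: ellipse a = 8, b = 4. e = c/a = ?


c = sqrt(64-16) = sqrt(48) = 6.9282
e = c/a = sqrt(48)/8 = 0.8660

e = 0.8660


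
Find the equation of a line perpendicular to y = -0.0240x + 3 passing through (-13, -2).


Perpendicular slope = -1/m1 = -1/(-0.0240) = 41.6667
b2 = y0 - m2*x0 = -2 - 13/(-0.0240) = -2 + 541.6667 = 539.6667

y = 41.6667x + 539.6667


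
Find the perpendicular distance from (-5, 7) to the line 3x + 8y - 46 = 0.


|3*(-5) + 8*7 - 46| = |-5| = 5
sqrt(9 + 64) = sqrt(73) = 8.5440
d = 5/sqrt(73) = 0.5852

0.5852


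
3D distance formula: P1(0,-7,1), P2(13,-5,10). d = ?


dx=13, dy=2, dz=9
d = sqrt(169+4+81) = sqrt(254) = 15.9374

15.9374


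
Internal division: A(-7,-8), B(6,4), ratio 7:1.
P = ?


Px = (7*6 + 1*(-7))/8 = 35/8 = 4.3750
Py = (7*4 + 1*(-8))/8 = 20/8 = 2.5000

P = (4.3750, 2.5000)


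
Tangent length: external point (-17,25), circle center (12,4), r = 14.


d = sqrt((-17-12)^2 + (25-4)^2) = sqrt(841+441) = 35.8050
L = sqrt(1282.0000 - 196) = sqrt(1086.0000) = 32.9545

32.9545


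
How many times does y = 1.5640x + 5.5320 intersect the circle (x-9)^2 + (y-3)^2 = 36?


Substitute y = 1.5640x + 5.5320: (x-9)^2 + (1.5640x+5.5320-3)^2 = 36
Expand to Ax^2 + Bx + C = 0, where b-k = 2.532
A = 1+m^2 = 3.446096
B = 2(m(b-k) - h) = 2(1.5640*2.532 - 9) = -10.079904
C = h^2 + (b-k)^2 - r^2 = 81 + 6.411024 - 36 = 51.411024
disc = B^2-4AC = 101.6045 - 708.6693 = -607.0648
disc < 0

0 intersection points


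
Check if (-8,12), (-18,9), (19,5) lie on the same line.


-8*(9-5) - 18*(5-12) + 19*(12-9)
= -32 + 126 + 57 = 151

No, not collinear (determinant = 151)


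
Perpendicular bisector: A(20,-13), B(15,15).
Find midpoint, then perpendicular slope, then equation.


Midpoint = (17.5, 1)
Slope of AB = dy/dx = 28/(-5) = -5.6000
Perp slope = -dx/dy = 5/28 = 0.1786
b = My - (perp slope)*Mx = 1 + (-5*17.5)/28 = 1 - 3.1250 = -2.1250

y = 0.1786x - 2.1250


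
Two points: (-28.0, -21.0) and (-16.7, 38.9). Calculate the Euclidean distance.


dx = -16.7 + 28.0 = 11.3
dy = 38.9 + 21.0 = 59.9
d = sqrt(127.69 + 3588.01) = sqrt(3715.7) = 60.9565

60.9565


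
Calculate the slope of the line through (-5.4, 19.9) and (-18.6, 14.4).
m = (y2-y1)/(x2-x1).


dy = 14.4 - 19.9 = -5.5
dx = -18.6 + 5.4 = -13.2
m = -5.5/(-13.2) = 0.4167

m = 0.4167


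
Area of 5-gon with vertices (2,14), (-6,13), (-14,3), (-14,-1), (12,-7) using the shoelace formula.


sum(xi*y_{i+1}) = 2*13 - 6*3 - 14*(-1) - 14*(-7) + 12*14 = 288
sum(yi*x_{i+1}) = 14*(-6) + 13*(-14) + 3*(-14) - 1*12 - 7*2 = -334
Area = |288 + 334|/2 = 622/2 = 311.0000

311.0000 sq units


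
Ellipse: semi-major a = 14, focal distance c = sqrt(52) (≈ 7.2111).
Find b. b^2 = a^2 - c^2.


b^2 = 14^2 - (sqrt(52))^2 = 196 - 52 = 144
b = sqrt(144) = 12

b = 12


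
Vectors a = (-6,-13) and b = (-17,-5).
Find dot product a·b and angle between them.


a·b = -6*(-17) - 13*(-5) = 102 + 65 = 167
|a| = sqrt(36+169) = 14.3178
|b| = sqrt(289+25) = 17.7200
cos(theta) = 167/(sqrt(205)*sqrt(314)) = 167/sqrt(64370) = 0.658226
theta = arccos(167/sqrt(64370)) = 48.8353 degrees

a·b = 167, theta = 48.8353 deg


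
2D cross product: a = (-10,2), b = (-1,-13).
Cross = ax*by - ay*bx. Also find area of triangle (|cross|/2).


cross = -10*(-13) - 2*(-1) = 130 + 2 = 132
Triangle area = |132|/2 = 132/2 = 66.0000

cross = 132, triangle area = 66.0000


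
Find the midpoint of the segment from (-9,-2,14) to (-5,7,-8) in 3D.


Mx = (-9- 5)/2 = -7.0000
My = (-2+7)/2 = 2.5000
Mz = (14- 8)/2 = 3.0000

M = (-7.0000, 2.5000, 3.0000)


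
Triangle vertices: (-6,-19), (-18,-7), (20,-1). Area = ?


-6*(-7+ 1) = 36
-18*(-1+ 19) = -324
20*(-19+ 7) = -240
sum = -528
Area = |-528|/2 = 264.0000

264.0000 sq units


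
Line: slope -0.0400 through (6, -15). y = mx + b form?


y + 15 = -0.0400(x - 6)
y = -0.0400x - 15 + 0.0400*6
y = -0.0400x - 14.7600

y = -0.0400x - 14.7600


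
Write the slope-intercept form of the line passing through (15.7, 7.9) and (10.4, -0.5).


m = (-8.4)/(-5.3) = 1.5849
b = y1 - m*x1 = 7.9 - (-8.4*15.7)/(-5.3) = 7.9 - 24.8830 = -16.9830

y = 1.5849x - 16.9830


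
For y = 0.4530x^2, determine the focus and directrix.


a = 0.4530
1/(4a) = 0.5519
Focus = (0, 0.5519)
Directrix: y = -0.5519

Focus = (0, 0.5519), Directrix: y = -0.5519


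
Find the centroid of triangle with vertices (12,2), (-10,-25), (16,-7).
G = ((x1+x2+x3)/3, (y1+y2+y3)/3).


Gx = (12- 10+16)/3 = 18/3 = 6.0000
Gy = (2- 25- 7)/3 = -30/3 = -10.0000

G = (6.0000, -10.0000)


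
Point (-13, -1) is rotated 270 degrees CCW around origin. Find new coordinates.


cos(270) = 0, sin(270) = -1
x' = -13*0 + 1*(-1) = -1
y' = -13*(-1) - 1*0 = 13

(-1, 13)


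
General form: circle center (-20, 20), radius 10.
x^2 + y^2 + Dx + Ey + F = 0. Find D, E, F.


(x+ 20)^2 + (y-20)^2 = 10^2
D = -2h = 40, E = -2k = -40
F = h^2+k^2-r^2 = 400+400-100 = 700

D = 40, E = -40, F = 700


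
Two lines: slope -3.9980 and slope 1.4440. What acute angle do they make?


m1-m2 = -5.442
1+m1*m2 = -4.773112
tan(theta) = |-5.442/(-4.773112)| = 1.140137
theta = arctan(|-5.442/(-4.773112)|) = 48.7464 degrees (acute angle)

48.7464 degrees


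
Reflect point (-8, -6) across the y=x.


Reflection rule for y=x: (y, x)
(-8, -6) -> (-6, -8)

(-6, -8)


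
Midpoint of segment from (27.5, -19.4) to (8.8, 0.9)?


Mx = (27.5 + 8.8)/2 = 36.3/2 = 18.1500
My = (-19.4 + 0.9)/2 = -18.5/2 = -9.2500

(18.1500, -9.2500)


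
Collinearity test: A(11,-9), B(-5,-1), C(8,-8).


11*(-1+ 8) - 5*(-8+ 9) + 8*(-9+ 1)
= 77 - 5 - 64 = 8

No, not collinear (determinant = 8)


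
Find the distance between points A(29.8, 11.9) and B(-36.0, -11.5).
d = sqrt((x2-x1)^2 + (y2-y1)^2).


dx = -36.0 - 29.8 = -65.8
dy = -11.5 - 11.9 = -23.4
d = sqrt(4329.64 + 547.56) = sqrt(4877.2) = 69.8370

69.8370


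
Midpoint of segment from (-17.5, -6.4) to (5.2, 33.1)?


Mx = (-17.5 + 5.2)/2 = -12.3/2 = -6.1500
My = (-6.4 + 33.1)/2 = 26.7/2 = 13.3500

(-6.1500, 13.3500)


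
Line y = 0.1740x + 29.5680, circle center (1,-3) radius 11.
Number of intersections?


Substitute y = 0.1740x + 29.5680: (x-1)^2 + (0.1740x+29.5680+ 3)^2 = 121
Expand to Ax^2 + Bx + C = 0, where b-k = 32.568
A = 1+m^2 = 1.030276
B = 2(m(b-k) - h) = 2(0.1740*32.568 - 1) = 9.333664
C = h^2 + (b-k)^2 - r^2 = 1 + 1060.674624 - 121 = 940.674624
disc = B^2-4AC = 87.1173 - 3876.6180 = -3789.5007
disc < 0

0 intersection points


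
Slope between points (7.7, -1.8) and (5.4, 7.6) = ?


dy = 7.6 + 1.8 = 9.4
dx = 5.4 - 7.7 = -2.3
m = 9.4/(-2.3) = -4.0870

m = -4.0870


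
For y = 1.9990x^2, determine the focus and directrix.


a = 1.9990
1/(4a) = 0.1251
Focus = (0, 0.1251)
Directrix: y = -0.1251

Focus = (0, 0.1251), Directrix: y = -0.1251


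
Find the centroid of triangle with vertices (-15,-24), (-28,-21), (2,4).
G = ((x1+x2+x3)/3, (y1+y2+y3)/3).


Gx = (-15- 28+2)/3 = -41/3 = -13.6667
Gy = (-24- 21+4)/3 = -41/3 = -13.6667

G = (-13.6667, -13.6667)


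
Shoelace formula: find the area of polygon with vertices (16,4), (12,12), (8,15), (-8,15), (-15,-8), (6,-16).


sum(xi*y_{i+1}) = 16*12 + 12*15 + 8*15 - 8*(-8) - 15*(-16) + 6*4 = 820
sum(yi*x_{i+1}) = 4*12 + 12*8 + 15*(-8) + 15*(-15) - 8*6 - 16*16 = -505
Area = |820 + 505|/2 = 1325/2 = 662.5000

662.5000 sq units


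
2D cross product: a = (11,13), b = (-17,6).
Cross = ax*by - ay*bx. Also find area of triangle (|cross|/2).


cross = 11*6 - 13*(-17) = 66 + 221 = 287
Triangle area = |287|/2 = 287/2 = 143.5000

cross = 287, triangle area = 143.5000


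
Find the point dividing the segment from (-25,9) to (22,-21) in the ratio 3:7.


Px = (3*22 + 7*(-25))/10 = -109/10 = -10.9000
Py = (3*(-21) + 7*9)/10 = 0/10 = 0

P = (-10.9000, 0)


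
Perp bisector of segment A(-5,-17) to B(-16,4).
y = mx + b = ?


Midpoint = (-10.5, -6.5)
Slope of AB = dy/dx = 21/(-11) = -1.9091
Perp slope = -dx/dy = 11/21 = 0.5238
b = My - (perp slope)*Mx = -6.5 + (-11*(-10.5))/21 = -6.5 + 5.5000 = -1.0000

y = 0.5238x - 1.0000


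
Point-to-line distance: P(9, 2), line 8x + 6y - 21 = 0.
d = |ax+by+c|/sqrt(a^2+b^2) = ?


|8*9 + 6*2 - 21| = |63| = 63
sqrt(64 + 36) = sqrt(100) = 10.0000
d = 63/sqrt(100) = 6.3000

6.3000


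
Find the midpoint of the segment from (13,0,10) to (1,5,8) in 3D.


Mx = (13+1)/2 = 7.0000
My = (0+5)/2 = 2.5000
Mz = (10+8)/2 = 9.0000

M = (7.0000, 2.5000, 9.0000)


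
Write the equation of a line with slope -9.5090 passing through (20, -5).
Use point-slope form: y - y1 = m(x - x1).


y + 5 = -9.5090(x - 20)
y = -9.5090x - 5 + 9.5090*20
y = -9.5090x + 185.1800

y = -9.5090x + 185.1800


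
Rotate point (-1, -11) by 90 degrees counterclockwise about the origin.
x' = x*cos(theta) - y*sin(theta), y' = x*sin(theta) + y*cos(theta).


cos(90) = 0, sin(90) = 1
x' = -1*0 + 11*1 = 11
y' = -1*1 - 11*0 = -1

(11, -1)


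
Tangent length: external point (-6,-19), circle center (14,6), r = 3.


d = sqrt((-6-14)^2 + (-19-6)^2) = sqrt(400+625) = 32.0156
L = sqrt(1025.0000 - 9) = sqrt(1016.0000) = 31.8748

31.8748


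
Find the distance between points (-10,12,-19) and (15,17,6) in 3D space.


dx=25, dy=5, dz=25
d = sqrt(625+25+625) = sqrt(1275) = 35.7071

35.7071


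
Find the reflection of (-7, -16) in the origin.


Reflection rule for origin: (-x, -y)
(-7, -16) -> (7, 16)

(7, 16)


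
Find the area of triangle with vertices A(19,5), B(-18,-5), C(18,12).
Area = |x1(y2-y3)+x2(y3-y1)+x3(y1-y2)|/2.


19*(-5-12) = -323
-18*(12-5) = -126
18*(5+ 5) = 180
sum = -269
Area = |-269|/2 = 134.5000

134.5000 sq units


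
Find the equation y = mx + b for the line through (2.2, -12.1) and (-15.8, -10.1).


m = (2.0)/(-18.0) = -0.1111
b = y1 - m*x1 = -12.1 - (2.0*2.2)/(-18.0) = -12.1 + 0.2444 = -11.8556

y = -0.1111x - 11.8556


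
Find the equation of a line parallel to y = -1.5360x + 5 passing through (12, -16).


Parallel lines have equal slopes.
m2 = -1.5360
b2 = -16 + 1.5360*12 = 2.4320

y = -1.5360x + 2.4320


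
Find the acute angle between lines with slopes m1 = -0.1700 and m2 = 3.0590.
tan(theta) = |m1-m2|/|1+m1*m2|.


m1-m2 = -3.229
1+m1*m2 = 0.47997
tan(theta) = |-3.229/0.47997| = 6.727504
theta = arctan(|-3.229/0.47997|) = 81.5453 degrees (acute angle)

81.5453 degrees


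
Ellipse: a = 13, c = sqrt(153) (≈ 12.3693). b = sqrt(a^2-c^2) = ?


b^2 = 13^2 - (sqrt(153))^2 = 169 - 153 = 16
b = sqrt(16) = 4

b = 4


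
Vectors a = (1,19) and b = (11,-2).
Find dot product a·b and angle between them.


a·b = 1*11 + 19*(-2) = 11 - 38 = -27
|a| = sqrt(1+361) = 19.0263
|b| = sqrt(121+4) = 11.1803
cos(theta) = -27/(sqrt(362)*sqrt(125)) = -27/sqrt(45250) = -0.126927
theta = arccos(-27/sqrt(45250)) = 97.2921 degrees

a·b = -27, theta = 97.2921 deg


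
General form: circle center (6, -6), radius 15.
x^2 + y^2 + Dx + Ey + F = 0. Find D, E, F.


(x-6)^2 + (y+ 6)^2 = 15^2
D = -2h = -12, E = -2k = 12
F = h^2+k^2-r^2 = 36+36-225 = -153

D = -12, E = 12, F = -153


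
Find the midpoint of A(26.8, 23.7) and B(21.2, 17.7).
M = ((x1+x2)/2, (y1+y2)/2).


Mx = (26.8 + 21.2)/2 = 48.0/2 = 24.0000
My = (23.7 + 17.7)/2 = 41.4/2 = 20.7000

(24.0000, 20.7000)


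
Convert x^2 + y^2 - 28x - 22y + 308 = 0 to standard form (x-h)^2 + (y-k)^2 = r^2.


h = -D/2 = 28/2 = 14
k = -E/2 = 22/2 = 11
r^2 = h^2 + k^2 - F = 196 + 121 - 308 = 9
r = 3

Center (14, 11), radius = 3


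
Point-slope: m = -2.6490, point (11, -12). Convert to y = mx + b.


y + 12 = -2.6490(x - 11)
y = -2.6490x - 12 + 2.6490*11
y = -2.6490x + 17.1390

y = -2.6490x + 17.1390


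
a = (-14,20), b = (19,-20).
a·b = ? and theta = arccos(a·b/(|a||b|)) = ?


a·b = -14*19 + 20*(-20) = -266 - 400 = -666
|a| = sqrt(196+400) = 24.4131
|b| = sqrt(361+400) = 27.5862
cos(theta) = -666/(sqrt(596)*sqrt(761)) = -666/sqrt(453556) = -0.988915
theta = arccos(-666/sqrt(453556)) = 171.4608 degrees

a·b = -666, theta = 171.4608 deg


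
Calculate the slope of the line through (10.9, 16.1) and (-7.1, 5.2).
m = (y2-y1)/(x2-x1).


dy = 5.2 - 16.1 = -10.9
dx = -7.1 - 10.9 = -18.0
m = -10.9/(-18.0) = 0.6056

m = 0.6056


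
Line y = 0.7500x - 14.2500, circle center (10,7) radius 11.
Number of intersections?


Substitute y = 0.7500x - 14.2500: (x-10)^2 + (0.7500x- 14.2500-7)^2 = 121
Expand to Ax^2 + Bx + C = 0, where b-k = -21.25
A = 1+m^2 = 1.5625
B = 2(m(b-k) - h) = 2(0.7500*(-21.25) - 10) = -51.875
C = h^2 + (b-k)^2 - r^2 = 100 + 451.5625 - 121 = 430.5625
disc = B^2-4AC = 2691.0156 - 2691.0156 = 0
disc = 0

1 intersection point (tangent)


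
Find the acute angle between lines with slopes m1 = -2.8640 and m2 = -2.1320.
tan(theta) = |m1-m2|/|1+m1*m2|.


m1-m2 = -0.732
1+m1*m2 = 7.106048
tan(theta) = |-0.732/7.106048| = 0.103011
theta = arctan(|-0.732/7.106048|) = 5.8813 degrees (acute angle)

5.8813 degrees


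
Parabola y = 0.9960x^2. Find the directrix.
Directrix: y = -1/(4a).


a = 0.9960
1/(4a) = 0.2510
directrix: y = -0.2510 = -0.2510

y = -0.2510


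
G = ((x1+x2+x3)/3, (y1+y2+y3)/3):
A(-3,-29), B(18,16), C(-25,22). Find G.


Gx = (-3+18- 25)/3 = -10/3 = -3.3333
Gy = (-29+16+22)/3 = 9/3 = 3.0000

G = (-3.3333, 3.0000)


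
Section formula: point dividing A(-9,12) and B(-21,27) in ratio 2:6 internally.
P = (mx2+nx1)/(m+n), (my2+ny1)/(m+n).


Px = (2*(-21) + 6*(-9))/8 = -96/8 = -12.0000
Py = (2*27 + 6*12)/8 = 126/8 = 15.7500

P = (-12.0000, 15.7500)


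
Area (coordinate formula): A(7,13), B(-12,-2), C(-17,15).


7*(-2-15) = -119
-12*(15-13) = -24
-17*(13+ 2) = -255
sum = -398
Area = |-398|/2 = 199.0000

199.0000 sq units


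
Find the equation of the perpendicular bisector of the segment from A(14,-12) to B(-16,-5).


Midpoint = (-1, -8.5)
Slope of AB = dy/dx = 7/(-30) = -0.2333
Perp slope = -dx/dy = 30/7 = 4.2857
b = My - (perp slope)*Mx = -8.5 + (-30*(-1))/7 = -8.5 + 4.2857 = -4.2143

y = 4.2857x - 4.2143


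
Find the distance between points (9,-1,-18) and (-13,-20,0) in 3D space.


dx=-22, dy=-19, dz=18
d = sqrt(484+361+324) = sqrt(1169) = 34.1906

34.1906


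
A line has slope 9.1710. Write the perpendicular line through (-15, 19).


Perpendicular slope = -1/m1 = -1/9.1710 = -0.1090
b2 = y0 - m2*x0 = 19 - 15/9.1710 = 19 - 1.6356 = 17.3644

y = -0.1090x + 17.3644


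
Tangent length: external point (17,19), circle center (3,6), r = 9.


d = sqrt((17-3)^2 + (19-6)^2) = sqrt(196+169) = 19.1050
L = sqrt(365.0000 - 81) = sqrt(284.0000) = 16.8523

16.8523


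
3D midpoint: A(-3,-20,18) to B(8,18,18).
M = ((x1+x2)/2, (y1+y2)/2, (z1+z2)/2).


Mx = (-3+8)/2 = 2.5000
My = (-20+18)/2 = -1.0000
Mz = (18+18)/2 = 18.0000

M = (2.5000, -1.0000, 18.0000)
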